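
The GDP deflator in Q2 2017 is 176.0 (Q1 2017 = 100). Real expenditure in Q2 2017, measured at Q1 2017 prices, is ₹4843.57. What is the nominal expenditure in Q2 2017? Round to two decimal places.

8524.68

Nominal = Real × (Index/100) = 4843.57 × (176.0/100)
        = 4843.57 × 1.760 = 8524.6832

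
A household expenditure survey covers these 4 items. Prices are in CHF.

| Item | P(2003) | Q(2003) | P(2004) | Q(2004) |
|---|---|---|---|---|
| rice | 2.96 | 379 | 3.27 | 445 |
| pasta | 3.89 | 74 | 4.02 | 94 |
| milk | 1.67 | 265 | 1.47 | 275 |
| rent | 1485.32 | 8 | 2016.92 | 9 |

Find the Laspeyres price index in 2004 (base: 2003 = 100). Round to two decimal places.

131.50

Laspeyres price index uses base-period quantities as weights.
ΣP(2004)·Q(2003) = 3.27×379 + 4.02×74 + 1.47×265 + 2016.92×8 = 1239.33 + 297.48 + 389.55 + 16135.36 = 18061.72
ΣP(2003)·Q(2003) = 2.96×379 + 3.89×74 + 1.67×265 + 1485.32×8 = 1121.84 + 287.86 + 442.55 + 11882.56 = 13734.81
Index = 18061.72 / 13734.81 × 100 = 131.5032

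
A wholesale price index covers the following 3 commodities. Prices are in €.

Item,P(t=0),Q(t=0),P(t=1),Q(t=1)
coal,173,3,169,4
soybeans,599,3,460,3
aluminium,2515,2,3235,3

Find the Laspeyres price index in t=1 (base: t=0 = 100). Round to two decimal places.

113.76

Laspeyres price index uses base-period quantities as weights.
ΣP(t=1)·Q(t=0) = 169×3 + 460×3 + 3235×2 = 507 + 1380 + 6470 = 8357
ΣP(t=0)·Q(t=0) = 173×3 + 599×3 + 2515×2 = 519 + 1797 + 5030 = 7346
Index = 8357 / 7346 × 100 = 113.7626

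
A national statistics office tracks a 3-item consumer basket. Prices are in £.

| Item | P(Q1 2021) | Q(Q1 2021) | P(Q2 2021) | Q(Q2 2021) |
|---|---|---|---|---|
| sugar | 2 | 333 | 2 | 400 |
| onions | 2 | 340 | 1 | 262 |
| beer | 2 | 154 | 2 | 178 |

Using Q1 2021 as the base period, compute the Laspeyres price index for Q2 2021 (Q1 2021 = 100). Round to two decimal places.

Laspeyres price index uses base-period quantities as weights.
ΣP(Q2 2021)·Q(Q1 2021) = 2×333 + 1×340 + 2×154 = 666 + 340 + 308 = 1314
ΣP(Q1 2021)·Q(Q1 2021) = 2×333 + 2×340 + 2×154 = 666 + 680 + 308 = 1654
Index = 1314 / 1654 × 100 = 79.4438

79.44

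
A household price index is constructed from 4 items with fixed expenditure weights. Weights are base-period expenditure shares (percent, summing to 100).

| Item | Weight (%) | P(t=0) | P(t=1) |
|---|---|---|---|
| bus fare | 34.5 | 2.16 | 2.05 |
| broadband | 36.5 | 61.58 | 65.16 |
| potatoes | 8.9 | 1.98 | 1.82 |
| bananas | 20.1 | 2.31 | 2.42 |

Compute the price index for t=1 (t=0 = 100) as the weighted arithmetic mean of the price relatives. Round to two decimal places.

bus fare: 34.5 × (2.05/2.16) = 34.5 × 0.949074 = 32.7431
broadband: 36.5 × (65.16/61.58) = 36.5 × 1.058136 = 38.6220
potatoes: 8.9 × (1.82/1.98) = 8.9 × 0.919192 = 8.1808
bananas: 20.1 × (2.42/2.31) = 20.1 × 1.047619 = 21.0571
Index = Σ wᵢ·(p₁ᵢ/p₀ᵢ) = 32.7431 + 38.6220 + 8.1808 + 21.0571 = 100.6030

100.60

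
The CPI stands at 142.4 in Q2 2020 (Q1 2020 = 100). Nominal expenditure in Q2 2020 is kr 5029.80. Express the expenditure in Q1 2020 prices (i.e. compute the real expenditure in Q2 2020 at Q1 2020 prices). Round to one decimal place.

Real = Nominal ÷ (Index/100) = 5029.80 ÷ (142.4/100)
     = 5029.80 ÷ 1.424 = 3532.1629

3532.2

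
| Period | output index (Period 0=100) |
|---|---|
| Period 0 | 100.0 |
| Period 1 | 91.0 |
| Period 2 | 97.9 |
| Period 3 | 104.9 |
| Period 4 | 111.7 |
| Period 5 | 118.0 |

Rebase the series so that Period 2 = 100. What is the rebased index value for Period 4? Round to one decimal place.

114.1

Rebased(Period 4) = 111.7 / 97.9 × 100 = 114.0960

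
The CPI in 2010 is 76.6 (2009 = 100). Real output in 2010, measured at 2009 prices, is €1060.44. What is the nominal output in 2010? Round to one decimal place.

812.3

Nominal = Real × (Index/100) = 1060.44 × (76.6/100)
        = 1060.44 × 0.766 = 812.2970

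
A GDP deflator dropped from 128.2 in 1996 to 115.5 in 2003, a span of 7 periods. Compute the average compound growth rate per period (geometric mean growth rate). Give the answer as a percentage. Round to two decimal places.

-1.48%

Growth factor = (115.5/128.2)^(1/7) = (0.900936)^(1/7) = 0.985207
Growth rate = 0.985207 − 1 = -0.014793 = -1.4793%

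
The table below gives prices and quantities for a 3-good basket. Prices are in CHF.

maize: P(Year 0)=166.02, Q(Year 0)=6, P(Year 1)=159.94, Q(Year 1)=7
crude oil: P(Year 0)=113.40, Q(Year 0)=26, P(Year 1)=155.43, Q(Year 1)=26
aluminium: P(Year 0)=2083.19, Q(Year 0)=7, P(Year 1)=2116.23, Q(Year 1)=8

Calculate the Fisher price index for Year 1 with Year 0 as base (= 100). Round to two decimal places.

106.64

Laspeyres component (base-period weights):
ΣP(Year 1)Q(Year 0) = 159.94×6 + 155.43×26 + 2116.23×7 = 959.64 + 4041.18 + 14813.61 = 19814.43
ΣP(Year 0)Q(Year 0) = 166.02×6 + 113.40×26 + 2083.19×7 = 996.12 + 2948.4 + 14582.33 = 18526.85
L = 19814.43 / 18526.85 × 100 = 106.9498
Paasche component (current-period weights):
ΣP(Year 1)Q(Year 1) = 159.94×7 + 155.43×26 + 2116.23×8 = 1119.58 + 4041.18 + 16929.84 = 22090.6
ΣP(Year 0)Q(Year 1) = 166.02×7 + 113.40×26 + 2083.19×8 = 1162.14 + 2948.4 + 16665.52 = 20776.06
P = 22090.6 / 20776.06 × 100 = 106.3272
Fisher = √(L × P) = √(106.9498 × 106.3272) = 106.6380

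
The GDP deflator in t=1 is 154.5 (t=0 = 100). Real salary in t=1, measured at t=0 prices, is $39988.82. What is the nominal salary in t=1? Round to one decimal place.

61782.7

Nominal = Real × (Index/100) = 39988.82 × (154.5/100)
        = 39988.82 × 1.545 = 61782.7269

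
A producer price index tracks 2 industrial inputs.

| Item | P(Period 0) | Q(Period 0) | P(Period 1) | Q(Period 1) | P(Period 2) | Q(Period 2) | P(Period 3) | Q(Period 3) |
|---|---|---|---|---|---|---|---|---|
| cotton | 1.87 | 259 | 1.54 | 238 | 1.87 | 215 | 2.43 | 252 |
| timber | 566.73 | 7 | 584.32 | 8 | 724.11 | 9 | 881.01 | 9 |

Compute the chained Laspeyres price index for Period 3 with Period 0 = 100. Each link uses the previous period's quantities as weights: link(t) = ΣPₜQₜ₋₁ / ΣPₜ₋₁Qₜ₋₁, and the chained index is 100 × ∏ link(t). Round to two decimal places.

152.43

Link Period 0→Period 1:
ΣP(Period 1)Q(Period 0) = 1.54×259 + 584.32×7 = 398.86 + 4090.24 = 4489.1
ΣP(Period 0)Q(Period 0) = 1.87×259 + 566.73×7 = 484.33 + 3967.11 = 4451.44
link = 4489.1/4451.44 = 1.008460
Link Period 1→Period 2:
ΣP(Period 2)Q(Period 1) = 1.87×238 + 724.11×8 = 445.06 + 5792.88 = 6237.94
ΣP(Period 1)Q(Period 1) = 1.54×238 + 584.32×8 = 366.52 + 4674.56 = 5041.08
link = 6237.94/5041.08 = 1.237421
Link Period 2→Period 3:
ΣP(Period 3)Q(Period 2) = 2.43×215 + 881.01×9 = 522.45 + 7929.09 = 8451.54
ΣP(Period 2)Q(Period 2) = 1.87×215 + 724.11×9 = 402.05 + 6516.99 = 6919.04
link = 8451.54/6919.04 = 1.221490
Chained index = 100 × 1.008460 × 1.237421 × 1.221490 = 152.4286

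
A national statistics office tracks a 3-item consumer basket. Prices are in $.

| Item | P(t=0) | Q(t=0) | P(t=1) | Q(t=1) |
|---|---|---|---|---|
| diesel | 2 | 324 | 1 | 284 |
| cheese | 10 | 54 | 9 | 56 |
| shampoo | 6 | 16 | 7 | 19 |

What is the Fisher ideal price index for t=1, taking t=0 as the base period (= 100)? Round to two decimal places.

72.97

Laspeyres component (base-period weights):
ΣP(t=1)Q(t=0) = 1×324 + 9×54 + 7×16 = 324 + 486 + 112 = 922
ΣP(t=0)Q(t=0) = 2×324 + 10×54 + 6×16 = 648 + 540 + 96 = 1284
L = 922 / 1284 × 100 = 71.8069
Paasche component (current-period weights):
ΣP(t=1)Q(t=1) = 1×284 + 9×56 + 7×19 = 284 + 504 + 133 = 921
ΣP(t=0)Q(t=1) = 2×284 + 10×56 + 6×19 = 568 + 560 + 114 = 1242
P = 921 / 1242 × 100 = 74.1546
Fisher = √(L × P) = √(71.8069 × 74.1546) = 72.9713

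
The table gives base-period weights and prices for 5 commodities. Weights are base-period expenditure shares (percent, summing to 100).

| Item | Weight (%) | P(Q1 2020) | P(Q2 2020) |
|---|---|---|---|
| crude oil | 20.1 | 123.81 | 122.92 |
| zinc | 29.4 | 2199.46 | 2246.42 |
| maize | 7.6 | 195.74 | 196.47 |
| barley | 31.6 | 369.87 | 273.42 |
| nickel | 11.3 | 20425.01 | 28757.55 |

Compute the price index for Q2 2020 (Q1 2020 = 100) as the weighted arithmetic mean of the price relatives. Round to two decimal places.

crude oil: 20.1 × (122.92/123.81) = 20.1 × 0.992812 = 19.9555
zinc: 29.4 × (2246.42/2199.46) = 29.4 × 1.021351 = 30.0277
maize: 7.6 × (196.47/195.74) = 7.6 × 1.003729 = 7.6283
barley: 31.6 × (273.42/369.87) = 31.6 × 0.739233 = 23.3598
nickel: 11.3 × (28757.55/20425.01) = 11.3 × 1.407958 = 15.9099
Index = Σ wᵢ·(p₁ᵢ/p₀ᵢ) = 19.9555 + 30.0277 + 7.6283 + 23.3598 + 15.9099 = 96.8812

96.88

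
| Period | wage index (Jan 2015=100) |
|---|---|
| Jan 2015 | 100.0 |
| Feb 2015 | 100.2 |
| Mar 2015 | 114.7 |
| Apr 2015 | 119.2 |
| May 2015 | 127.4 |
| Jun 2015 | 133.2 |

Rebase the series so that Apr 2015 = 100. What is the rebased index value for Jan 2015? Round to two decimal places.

Rebased(Jan 2015) = 100.0 / 119.2 × 100 = 83.8926

83.89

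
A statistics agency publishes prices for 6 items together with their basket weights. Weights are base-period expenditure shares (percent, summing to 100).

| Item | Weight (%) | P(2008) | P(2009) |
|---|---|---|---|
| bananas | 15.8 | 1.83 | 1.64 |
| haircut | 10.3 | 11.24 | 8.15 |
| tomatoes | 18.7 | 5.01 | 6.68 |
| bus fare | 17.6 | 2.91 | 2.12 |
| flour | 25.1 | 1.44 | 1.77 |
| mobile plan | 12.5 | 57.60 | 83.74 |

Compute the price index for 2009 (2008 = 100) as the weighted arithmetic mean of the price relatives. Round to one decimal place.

108.4

bananas: 15.8 × (1.64/1.83) = 15.8 × 0.896175 = 14.1596
haircut: 10.3 × (8.15/11.24) = 10.3 × 0.725089 = 7.4684
tomatoes: 18.7 × (6.68/5.01) = 18.7 × 1.333333 = 24.9333
bus fare: 17.6 × (2.12/2.91) = 17.6 × 0.728522 = 12.8220
flour: 25.1 × (1.77/1.44) = 25.1 × 1.229167 = 30.8521
mobile plan: 12.5 × (83.74/57.60) = 12.5 × 1.453819 = 18.1727
Index = Σ wᵢ·(p₁ᵢ/p₀ᵢ) = 14.1596 + 7.4684 + 24.9333 + 12.8220 + 30.8521 + 18.1727 = 108.4081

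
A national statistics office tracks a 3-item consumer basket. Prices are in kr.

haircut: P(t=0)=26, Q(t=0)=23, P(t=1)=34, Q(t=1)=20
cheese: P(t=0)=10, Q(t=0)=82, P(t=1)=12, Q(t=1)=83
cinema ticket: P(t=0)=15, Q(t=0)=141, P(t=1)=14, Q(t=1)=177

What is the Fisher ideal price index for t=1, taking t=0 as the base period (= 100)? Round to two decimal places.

104.78

Laspeyres component (base-period weights):
ΣP(t=1)Q(t=0) = 34×23 + 12×82 + 14×141 = 782 + 984 + 1974 = 3740
ΣP(t=0)Q(t=0) = 26×23 + 10×82 + 15×141 = 598 + 820 + 2115 = 3533
L = 3740 / 3533 × 100 = 105.8590
Paasche component (current-period weights):
ΣP(t=1)Q(t=1) = 34×20 + 12×83 + 14×177 = 680 + 996 + 2478 = 4154
ΣP(t=0)Q(t=1) = 26×20 + 10×83 + 15×177 = 520 + 830 + 2655 = 4005
P = 4154 / 4005 × 100 = 103.7203
Fisher = √(L × P) = √(105.8590 × 103.7203) = 104.7842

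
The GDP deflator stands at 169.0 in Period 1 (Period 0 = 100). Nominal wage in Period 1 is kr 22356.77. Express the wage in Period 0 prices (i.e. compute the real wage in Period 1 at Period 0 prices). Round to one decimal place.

13228.9

Real = Nominal ÷ (Index/100) = 22356.77 ÷ (169.0/100)
     = 22356.77 ÷ 1.690 = 13228.8580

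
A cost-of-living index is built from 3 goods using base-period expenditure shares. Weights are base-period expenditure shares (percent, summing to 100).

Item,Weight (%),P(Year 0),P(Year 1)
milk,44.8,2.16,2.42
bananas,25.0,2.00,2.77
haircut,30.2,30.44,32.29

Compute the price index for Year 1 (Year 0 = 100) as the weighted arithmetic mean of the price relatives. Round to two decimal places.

milk: 44.8 × (2.42/2.16) = 44.8 × 1.120370 = 50.1926
bananas: 25.0 × (2.77/2.00) = 25.0 × 1.385000 = 34.6250
haircut: 30.2 × (32.29/30.44) = 30.2 × 1.060775 = 32.0354
Index = Σ wᵢ·(p₁ᵢ/p₀ᵢ) = 50.1926 + 34.6250 + 32.0354 = 116.8530

116.85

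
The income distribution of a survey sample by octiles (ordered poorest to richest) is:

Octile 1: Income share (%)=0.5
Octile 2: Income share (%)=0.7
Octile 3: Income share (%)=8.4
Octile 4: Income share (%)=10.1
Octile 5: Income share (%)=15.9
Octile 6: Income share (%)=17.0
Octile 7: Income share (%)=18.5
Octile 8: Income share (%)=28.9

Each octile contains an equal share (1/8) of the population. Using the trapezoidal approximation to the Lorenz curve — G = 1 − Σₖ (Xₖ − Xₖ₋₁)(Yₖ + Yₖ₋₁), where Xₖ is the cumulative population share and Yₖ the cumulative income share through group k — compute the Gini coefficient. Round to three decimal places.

0.399

Cumulative income shares Yₖ: 0.0050, 0.0120, 0.0960, 0.1970, 0.3560, 0.5260, 0.7110, 1.0000
Σ (Xₖ−Xₖ₋₁)(Yₖ+Yₖ₋₁) = (1/8)(0.0050+0.0000) + (1/8)(0.0120+0.0050) + (1/8)(0.0960+0.0120) + (1/8)(0.1970+0.0960) + (1/8)(0.3560+0.1970) + (1/8)(0.5260+0.3560) + (1/8)(0.7110+0.5260) + (1/8)(1.0000+0.7110)
  = 0.0006 + 0.0021 + 0.0135 + 0.0366 + 0.0691 + 0.1103 + 0.1546 + 0.2139 = 0.6008
G = 1 − 0.6008 = 0.3992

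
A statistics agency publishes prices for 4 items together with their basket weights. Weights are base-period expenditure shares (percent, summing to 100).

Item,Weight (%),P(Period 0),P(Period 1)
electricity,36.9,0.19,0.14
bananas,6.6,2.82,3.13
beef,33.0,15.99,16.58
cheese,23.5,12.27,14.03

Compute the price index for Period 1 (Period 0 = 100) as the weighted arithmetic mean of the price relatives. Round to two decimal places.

95.60

electricity: 36.9 × (0.14/0.19) = 36.9 × 0.736842 = 27.1895
bananas: 6.6 × (3.13/2.82) = 6.6 × 1.109929 = 7.3255
beef: 33.0 × (16.58/15.99) = 33.0 × 1.036898 = 34.2176
cheese: 23.5 × (14.03/12.27) = 23.5 × 1.143439 = 26.8708
Index = Σ wᵢ·(p₁ᵢ/p₀ᵢ) = 27.1895 + 7.3255 + 34.2176 + 26.8708 = 95.6035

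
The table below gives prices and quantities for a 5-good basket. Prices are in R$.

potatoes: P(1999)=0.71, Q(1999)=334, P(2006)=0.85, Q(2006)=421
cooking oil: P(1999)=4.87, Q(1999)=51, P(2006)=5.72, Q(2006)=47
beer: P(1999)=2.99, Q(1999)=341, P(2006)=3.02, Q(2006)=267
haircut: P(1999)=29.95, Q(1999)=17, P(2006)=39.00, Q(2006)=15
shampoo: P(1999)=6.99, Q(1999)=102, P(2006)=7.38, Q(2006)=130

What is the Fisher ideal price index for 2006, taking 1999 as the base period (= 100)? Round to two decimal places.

110.85

Laspeyres component (base-period weights):
ΣP(2006)Q(1999) = 0.85×334 + 5.72×51 + 3.02×341 + 39.00×17 + 7.38×102 = 283.9 + 291.72 + 1029.82 + 663 + 752.76 = 3021.2
ΣP(1999)Q(1999) = 0.71×334 + 4.87×51 + 2.99×341 + 29.95×17 + 6.99×102 = 237.14 + 248.37 + 1019.59 + 509.15 + 712.98 = 2727.23
L = 3021.2 / 2727.23 × 100 = 110.7791
Paasche component (current-period weights):
ΣP(2006)Q(2006) = 0.85×421 + 5.72×47 + 3.02×267 + 39.00×15 + 7.38×130 = 357.85 + 268.84 + 806.34 + 585 + 959.4 = 2977.43
ΣP(1999)Q(2006) = 0.71×421 + 4.87×47 + 2.99×267 + 29.95×15 + 6.99×130 = 298.91 + 228.89 + 798.33 + 449.25 + 908.7 = 2684.08
P = 2977.43 / 2684.08 × 100 = 110.9293
Fisher = √(L × P) = √(110.7791 × 110.9293) = 110.8541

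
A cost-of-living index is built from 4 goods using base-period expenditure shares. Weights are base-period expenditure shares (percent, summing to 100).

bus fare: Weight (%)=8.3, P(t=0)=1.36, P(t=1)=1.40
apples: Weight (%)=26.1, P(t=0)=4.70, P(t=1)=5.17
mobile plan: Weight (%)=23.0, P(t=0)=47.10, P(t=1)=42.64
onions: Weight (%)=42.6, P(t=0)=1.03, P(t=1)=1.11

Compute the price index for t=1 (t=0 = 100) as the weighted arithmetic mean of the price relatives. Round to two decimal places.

103.98

bus fare: 8.3 × (1.40/1.36) = 8.3 × 1.029412 = 8.5441
apples: 26.1 × (5.17/4.70) = 26.1 × 1.100000 = 28.7100
mobile plan: 23.0 × (42.64/47.10) = 23.0 × 0.905308 = 20.8221
onions: 42.6 × (1.11/1.03) = 42.6 × 1.077670 = 45.9087
Index = Σ wᵢ·(p₁ᵢ/p₀ᵢ) = 8.5441 + 28.7100 + 20.8221 + 45.9087 = 103.9849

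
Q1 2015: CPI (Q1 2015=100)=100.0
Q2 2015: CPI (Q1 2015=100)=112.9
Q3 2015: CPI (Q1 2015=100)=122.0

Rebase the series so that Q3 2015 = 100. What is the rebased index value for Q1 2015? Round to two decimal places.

81.97

Rebased(Q1 2015) = 100.0 / 122.0 × 100 = 81.9672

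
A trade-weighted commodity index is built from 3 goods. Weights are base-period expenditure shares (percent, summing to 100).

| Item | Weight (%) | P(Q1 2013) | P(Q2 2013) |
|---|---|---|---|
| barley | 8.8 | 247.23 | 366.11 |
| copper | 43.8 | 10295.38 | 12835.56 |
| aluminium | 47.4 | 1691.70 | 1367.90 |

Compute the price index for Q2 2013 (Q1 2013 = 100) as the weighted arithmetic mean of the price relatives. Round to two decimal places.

105.97

barley: 8.8 × (366.11/247.23) = 8.8 × 1.480848 = 13.0315
copper: 43.8 × (12835.56/10295.38) = 43.8 × 1.246730 = 54.6068
aluminium: 47.4 × (1367.90/1691.70) = 47.4 × 0.808595 = 38.3274
Index = Σ wᵢ·(p₁ᵢ/p₀ᵢ) = 13.0315 + 54.6068 + 38.3274 = 105.9656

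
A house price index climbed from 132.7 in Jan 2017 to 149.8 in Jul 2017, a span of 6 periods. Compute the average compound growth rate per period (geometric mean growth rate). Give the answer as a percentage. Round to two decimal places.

Growth factor = (149.8/132.7)^(1/6) = (1.128862)^(1/6) = 1.020407
Growth rate = 1.020407 − 1 = 0.020407 = 2.0407%

2.04%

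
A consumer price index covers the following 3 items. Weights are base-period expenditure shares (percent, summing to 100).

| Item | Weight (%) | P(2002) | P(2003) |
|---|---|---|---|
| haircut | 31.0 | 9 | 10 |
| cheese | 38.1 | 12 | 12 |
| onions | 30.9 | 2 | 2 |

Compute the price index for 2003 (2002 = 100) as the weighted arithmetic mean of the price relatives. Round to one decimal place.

haircut: 31.0 × (10/9) = 31.0 × 1.111111 = 34.4444
cheese: 38.1 × (12/12) = 38.1 × 1.000000 = 38.1000
onions: 30.9 × (2/2) = 30.9 × 1.000000 = 30.9000
Index = Σ wᵢ·(p₁ᵢ/p₀ᵢ) = 34.4444 + 38.1000 + 30.9000 = 103.4444

103.4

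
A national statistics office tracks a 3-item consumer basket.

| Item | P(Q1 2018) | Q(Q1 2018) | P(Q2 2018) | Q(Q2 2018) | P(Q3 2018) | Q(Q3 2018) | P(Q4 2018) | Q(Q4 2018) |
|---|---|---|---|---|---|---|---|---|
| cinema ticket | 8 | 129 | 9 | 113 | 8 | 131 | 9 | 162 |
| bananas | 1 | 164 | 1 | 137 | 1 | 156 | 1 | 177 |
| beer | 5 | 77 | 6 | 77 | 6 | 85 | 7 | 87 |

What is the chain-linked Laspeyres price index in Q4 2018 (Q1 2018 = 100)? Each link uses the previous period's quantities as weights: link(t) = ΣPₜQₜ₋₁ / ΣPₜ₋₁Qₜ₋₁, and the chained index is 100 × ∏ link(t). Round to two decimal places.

118.37

Link Q1 2018→Q2 2018:
ΣP(Q2 2018)Q(Q1 2018) = 9×129 + 1×164 + 6×77 = 1161 + 164 + 462 = 1787
ΣP(Q1 2018)Q(Q1 2018) = 8×129 + 1×164 + 5×77 = 1032 + 164 + 385 = 1581
link = 1787/1581 = 1.130297
Link Q2 2018→Q3 2018:
ΣP(Q3 2018)Q(Q2 2018) = 8×113 + 1×137 + 6×77 = 904 + 137 + 462 = 1503
ΣP(Q2 2018)Q(Q2 2018) = 9×113 + 1×137 + 6×77 = 1017 + 137 + 462 = 1616
link = 1503/1616 = 0.930074
Link Q3 2018→Q4 2018:
ΣP(Q4 2018)Q(Q3 2018) = 9×131 + 1×156 + 7×85 = 1179 + 156 + 595 = 1930
ΣP(Q3 2018)Q(Q3 2018) = 8×131 + 1×156 + 6×85 = 1048 + 156 + 510 = 1714
link = 1930/1714 = 1.126021
Chained index = 100 × 1.130297 × 0.930074 × 1.126021 = 118.3741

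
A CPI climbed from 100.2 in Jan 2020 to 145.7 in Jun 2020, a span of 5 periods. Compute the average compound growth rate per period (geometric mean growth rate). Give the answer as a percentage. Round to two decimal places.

7.78%

Growth factor = (145.7/100.2)^(1/5) = (1.454092)^(1/5) = 1.077751
Growth rate = 1.077751 − 1 = 0.077751 = 7.7751%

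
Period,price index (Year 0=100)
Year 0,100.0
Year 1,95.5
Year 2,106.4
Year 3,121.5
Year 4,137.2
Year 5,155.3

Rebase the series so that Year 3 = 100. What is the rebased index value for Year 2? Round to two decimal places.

87.57

Rebased(Year 2) = 106.4 / 121.5 × 100 = 87.5720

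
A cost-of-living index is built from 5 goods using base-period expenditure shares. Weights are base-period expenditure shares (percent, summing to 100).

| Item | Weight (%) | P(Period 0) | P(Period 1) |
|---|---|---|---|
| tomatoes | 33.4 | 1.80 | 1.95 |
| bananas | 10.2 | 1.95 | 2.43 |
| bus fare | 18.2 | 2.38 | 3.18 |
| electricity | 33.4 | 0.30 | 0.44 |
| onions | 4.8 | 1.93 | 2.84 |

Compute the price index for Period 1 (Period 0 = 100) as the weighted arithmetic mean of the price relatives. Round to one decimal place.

tomatoes: 33.4 × (1.95/1.80) = 33.4 × 1.083333 = 36.1833
bananas: 10.2 × (2.43/1.95) = 10.2 × 1.246154 = 12.7108
bus fare: 18.2 × (3.18/2.38) = 18.2 × 1.336134 = 24.3176
electricity: 33.4 × (0.44/0.30) = 33.4 × 1.466667 = 48.9867
onions: 4.8 × (2.84/1.93) = 4.8 × 1.471503 = 7.0632
Index = Σ wᵢ·(p₁ᵢ/p₀ᵢ) = 36.1833 + 12.7108 + 24.3176 + 48.9867 + 7.0632 = 129.2616

129.3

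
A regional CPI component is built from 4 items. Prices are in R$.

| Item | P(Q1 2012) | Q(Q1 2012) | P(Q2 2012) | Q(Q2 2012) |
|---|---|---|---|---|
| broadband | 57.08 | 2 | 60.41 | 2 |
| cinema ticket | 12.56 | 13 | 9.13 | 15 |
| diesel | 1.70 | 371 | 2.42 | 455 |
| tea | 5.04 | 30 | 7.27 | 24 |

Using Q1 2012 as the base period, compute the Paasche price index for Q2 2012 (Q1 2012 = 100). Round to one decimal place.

128.1

Paasche price index uses current-period quantities as weights.
ΣP(Q2 2012)·Q(Q2 2012) = 60.41×2 + 9.13×15 + 2.42×455 + 7.27×24 = 120.82 + 136.95 + 1101.1 + 174.48 = 1533.35
ΣP(Q1 2012)·Q(Q2 2012) = 57.08×2 + 12.56×15 + 1.70×455 + 5.04×24 = 114.16 + 188.4 + 773.5 + 120.96 = 1197.02
Index = 1533.35 / 1197.02 × 100 = 128.0973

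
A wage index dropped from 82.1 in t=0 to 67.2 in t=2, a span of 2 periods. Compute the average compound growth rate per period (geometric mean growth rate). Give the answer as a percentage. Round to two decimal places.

-9.53%

Growth factor = (67.2/82.1)^(1/2) = (0.818514)^(1/2) = 0.904718
Growth rate = 0.904718 − 1 = -0.095282 = -9.5282%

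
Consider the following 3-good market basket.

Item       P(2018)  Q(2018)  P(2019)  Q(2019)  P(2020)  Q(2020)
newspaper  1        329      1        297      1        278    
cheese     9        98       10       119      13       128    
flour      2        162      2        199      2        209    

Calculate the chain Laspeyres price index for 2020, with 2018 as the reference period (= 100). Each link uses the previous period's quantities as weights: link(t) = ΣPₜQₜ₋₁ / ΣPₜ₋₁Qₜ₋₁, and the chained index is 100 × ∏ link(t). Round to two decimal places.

126.53

Link 2018→2019:
ΣP(2019)Q(2018) = 1×329 + 10×98 + 2×162 = 329 + 980 + 324 = 1633
ΣP(2018)Q(2018) = 1×329 + 9×98 + 2×162 = 329 + 882 + 324 = 1535
link = 1633/1535 = 1.063844
Link 2019→2020:
ΣP(2020)Q(2019) = 1×297 + 13×119 + 2×199 = 297 + 1547 + 398 = 2242
ΣP(2019)Q(2019) = 1×297 + 10×119 + 2×199 = 297 + 1190 + 398 = 1885
link = 2242/1885 = 1.189390
Chained index = 100 × 1.063844 × 1.189390 = 126.5325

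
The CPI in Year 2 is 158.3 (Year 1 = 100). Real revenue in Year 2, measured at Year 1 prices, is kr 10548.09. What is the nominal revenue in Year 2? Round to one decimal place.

16697.6

Nominal = Real × (Index/100) = 10548.09 × (158.3/100)
        = 10548.09 × 1.583 = 16697.6265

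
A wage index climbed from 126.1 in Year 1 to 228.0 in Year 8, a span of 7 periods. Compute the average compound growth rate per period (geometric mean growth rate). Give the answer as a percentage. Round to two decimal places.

Growth factor = (228.0/126.1)^(1/7) = (1.808089)^(1/7) = 1.088293
Growth rate = 1.088293 − 1 = 0.088293 = 8.8293%

8.83%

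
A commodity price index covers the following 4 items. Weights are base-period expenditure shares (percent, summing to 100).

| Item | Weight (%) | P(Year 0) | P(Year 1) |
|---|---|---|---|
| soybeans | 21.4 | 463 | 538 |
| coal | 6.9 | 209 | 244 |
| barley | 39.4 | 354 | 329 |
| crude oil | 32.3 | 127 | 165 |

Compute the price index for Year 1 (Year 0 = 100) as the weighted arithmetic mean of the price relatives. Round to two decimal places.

111.50

soybeans: 21.4 × (538/463) = 21.4 × 1.161987 = 24.8665
coal: 6.9 × (244/209) = 6.9 × 1.167464 = 8.0555
barley: 39.4 × (329/354) = 39.4 × 0.929379 = 36.6175
crude oil: 32.3 × (165/127) = 32.3 × 1.299213 = 41.9646
Index = Σ wᵢ·(p₁ᵢ/p₀ᵢ) = 24.8665 + 8.0555 + 36.6175 + 41.9646 = 111.5041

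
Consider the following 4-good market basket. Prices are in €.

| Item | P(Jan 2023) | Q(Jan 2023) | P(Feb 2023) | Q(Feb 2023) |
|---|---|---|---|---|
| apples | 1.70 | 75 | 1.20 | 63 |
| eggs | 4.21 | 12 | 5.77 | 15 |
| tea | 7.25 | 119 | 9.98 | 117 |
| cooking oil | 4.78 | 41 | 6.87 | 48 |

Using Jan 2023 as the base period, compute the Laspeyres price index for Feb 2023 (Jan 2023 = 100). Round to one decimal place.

Laspeyres price index uses base-period quantities as weights.
ΣP(Feb 2023)·Q(Jan 2023) = 1.20×75 + 5.77×12 + 9.98×119 + 6.87×41 = 90 + 69.24 + 1187.62 + 281.67 = 1628.53
ΣP(Jan 2023)·Q(Jan 2023) = 1.70×75 + 4.21×12 + 7.25×119 + 4.78×41 = 127.5 + 50.52 + 862.75 + 195.98 = 1236.75
Index = 1628.53 / 1236.75 × 100 = 131.6782

131.7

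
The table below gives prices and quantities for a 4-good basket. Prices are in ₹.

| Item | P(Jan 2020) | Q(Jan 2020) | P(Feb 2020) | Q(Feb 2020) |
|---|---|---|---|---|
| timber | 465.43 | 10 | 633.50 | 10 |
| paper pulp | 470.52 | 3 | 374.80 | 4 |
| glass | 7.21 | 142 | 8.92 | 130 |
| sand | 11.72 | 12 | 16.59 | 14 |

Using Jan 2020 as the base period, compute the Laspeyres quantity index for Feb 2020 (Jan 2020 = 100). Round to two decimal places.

Laspeyres quantity index uses base-period prices as weights.
ΣP(Jan 2020)·Q(Feb 2020) = 465.43×10 + 470.52×4 + 7.21×130 + 11.72×14 = 4654.3 + 1882.08 + 937.3 + 164.08 = 7637.76
ΣP(Jan 2020)·Q(Jan 2020) = 465.43×10 + 470.52×3 + 7.21×142 + 11.72×12 = 4654.3 + 1411.56 + 1023.82 + 140.64 = 7230.32
Index = 7637.76 / 7230.32 × 100 = 105.6352

105.64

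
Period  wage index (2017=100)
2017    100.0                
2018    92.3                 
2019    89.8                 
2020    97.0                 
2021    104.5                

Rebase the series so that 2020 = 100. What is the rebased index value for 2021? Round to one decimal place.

107.7

Rebased(2021) = 104.5 / 97.0 × 100 = 107.7320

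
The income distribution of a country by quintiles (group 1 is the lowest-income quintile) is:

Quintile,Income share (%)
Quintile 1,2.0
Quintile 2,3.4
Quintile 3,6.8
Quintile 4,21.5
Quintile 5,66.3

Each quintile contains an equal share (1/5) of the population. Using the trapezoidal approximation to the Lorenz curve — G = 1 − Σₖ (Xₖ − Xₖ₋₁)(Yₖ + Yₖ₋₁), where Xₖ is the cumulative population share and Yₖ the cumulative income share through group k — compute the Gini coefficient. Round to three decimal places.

Cumulative income shares Yₖ: 0.0200, 0.0540, 0.1220, 0.3370, 1.0000
Σ (Xₖ−Xₖ₋₁)(Yₖ+Yₖ₋₁) = (1/5)(0.0200+0.0000) + (1/5)(0.0540+0.0200) + (1/5)(0.1220+0.0540) + (1/5)(0.3370+0.1220) + (1/5)(1.0000+0.3370)
  = 0.0040 + 0.0148 + 0.0352 + 0.0918 + 0.2674 = 0.4132
G = 1 − 0.4132 = 0.5868

0.587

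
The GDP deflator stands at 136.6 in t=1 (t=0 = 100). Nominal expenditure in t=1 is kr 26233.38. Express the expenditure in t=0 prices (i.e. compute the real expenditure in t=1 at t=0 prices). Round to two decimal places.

Real = Nominal ÷ (Index/100) = 26233.38 ÷ (136.6/100)
     = 26233.38 ÷ 1.366 = 19204.5242

19204.52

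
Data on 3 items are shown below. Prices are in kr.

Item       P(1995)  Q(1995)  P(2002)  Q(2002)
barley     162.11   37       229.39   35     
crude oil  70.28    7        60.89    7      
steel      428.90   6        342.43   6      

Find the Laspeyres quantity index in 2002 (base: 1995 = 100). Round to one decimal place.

Laspeyres quantity index uses base-period prices as weights.
ΣP(1995)·Q(2002) = 162.11×35 + 70.28×7 + 428.90×6 = 5673.85 + 491.96 + 2573.4 = 8739.21
ΣP(1995)·Q(1995) = 162.11×37 + 70.28×7 + 428.90×6 = 5998.07 + 491.96 + 2573.4 = 9063.43
Index = 8739.21 / 9063.43 × 100 = 96.4228

96.4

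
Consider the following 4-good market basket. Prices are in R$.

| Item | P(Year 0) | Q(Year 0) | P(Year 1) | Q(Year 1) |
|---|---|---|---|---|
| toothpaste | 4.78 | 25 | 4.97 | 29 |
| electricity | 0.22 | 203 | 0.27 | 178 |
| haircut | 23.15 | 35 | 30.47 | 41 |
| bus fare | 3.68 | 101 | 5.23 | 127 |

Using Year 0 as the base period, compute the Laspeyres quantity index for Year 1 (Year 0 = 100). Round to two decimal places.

118.44

Laspeyres quantity index uses base-period prices as weights.
ΣP(Year 0)·Q(Year 1) = 4.78×29 + 0.22×178 + 23.15×41 + 3.68×127 = 138.62 + 39.16 + 949.15 + 467.36 = 1594.29
ΣP(Year 0)·Q(Year 0) = 4.78×25 + 0.22×203 + 23.15×35 + 3.68×101 = 119.5 + 44.66 + 810.25 + 371.68 = 1346.09
Index = 1594.29 / 1346.09 × 100 = 118.4386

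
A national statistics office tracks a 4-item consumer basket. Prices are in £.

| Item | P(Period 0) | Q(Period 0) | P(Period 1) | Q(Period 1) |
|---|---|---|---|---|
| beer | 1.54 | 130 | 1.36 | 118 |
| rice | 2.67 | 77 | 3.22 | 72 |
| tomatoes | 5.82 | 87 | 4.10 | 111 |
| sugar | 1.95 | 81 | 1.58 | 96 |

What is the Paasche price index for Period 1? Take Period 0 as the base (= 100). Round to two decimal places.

82.76

Paasche price index uses current-period quantities as weights.
ΣP(Period 1)·Q(Period 1) = 1.36×118 + 3.22×72 + 4.10×111 + 1.58×96 = 160.48 + 231.84 + 455.1 + 151.68 = 999.1
ΣP(Period 0)·Q(Period 1) = 1.54×118 + 2.67×72 + 5.82×111 + 1.95×96 = 181.72 + 192.24 + 646.02 + 187.2 = 1207.18
Index = 999.1 / 1207.18 × 100 = 82.7631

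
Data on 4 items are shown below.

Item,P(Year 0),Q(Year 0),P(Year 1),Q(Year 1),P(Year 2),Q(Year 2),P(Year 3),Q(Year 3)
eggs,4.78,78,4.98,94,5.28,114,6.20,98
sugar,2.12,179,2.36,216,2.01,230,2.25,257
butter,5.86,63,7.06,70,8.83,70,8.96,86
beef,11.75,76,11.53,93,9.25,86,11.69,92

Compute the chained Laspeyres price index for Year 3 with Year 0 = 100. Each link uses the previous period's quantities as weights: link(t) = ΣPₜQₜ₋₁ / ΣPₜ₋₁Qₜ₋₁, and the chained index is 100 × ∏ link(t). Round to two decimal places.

115.52

Link Year 0→Year 1:
ΣP(Year 1)Q(Year 0) = 4.98×78 + 2.36×179 + 7.06×63 + 11.53×76 = 388.44 + 422.44 + 444.78 + 876.28 = 2131.94
ΣP(Year 0)Q(Year 0) = 4.78×78 + 2.12×179 + 5.86×63 + 11.75×76 = 372.84 + 379.48 + 369.18 + 893 = 2014.5
link = 2131.94/2014.5 = 1.058297
Link Year 1→Year 2:
ΣP(Year 2)Q(Year 1) = 5.28×94 + 2.01×216 + 8.83×70 + 9.25×93 = 496.32 + 434.16 + 618.1 + 860.25 = 2408.83
ΣP(Year 1)Q(Year 1) = 4.98×94 + 2.36×216 + 7.06×70 + 11.53×93 = 468.12 + 509.76 + 494.2 + 1072.29 = 2544.37
link = 2408.83/2544.37 = 0.946729
Link Year 2→Year 3:
ΣP(Year 3)Q(Year 2) = 6.20×114 + 2.25×230 + 8.96×70 + 11.69×86 = 706.8 + 517.5 + 627.2 + 1005.34 = 2856.84
ΣP(Year 2)Q(Year 2) = 5.28×114 + 2.01×230 + 8.83×70 + 9.25×86 = 601.92 + 462.3 + 618.1 + 795.5 = 2477.82
link = 2856.84/2477.82 = 1.152965
Chained index = 100 × 1.058297 × 0.946729 × 1.152965 = 115.5180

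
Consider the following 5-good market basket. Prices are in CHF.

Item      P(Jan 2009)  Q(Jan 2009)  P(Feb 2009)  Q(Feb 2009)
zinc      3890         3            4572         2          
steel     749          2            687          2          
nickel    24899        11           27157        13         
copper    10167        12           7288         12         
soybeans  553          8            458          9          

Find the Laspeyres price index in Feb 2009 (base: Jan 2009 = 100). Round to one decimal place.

Laspeyres price index uses base-period quantities as weights.
ΣP(Feb 2009)·Q(Jan 2009) = 4572×3 + 687×2 + 27157×11 + 7288×12 + 458×8 = 13716 + 1374 + 298727 + 87456 + 3664 = 404937
ΣP(Jan 2009)·Q(Jan 2009) = 3890×3 + 749×2 + 24899×11 + 10167×12 + 553×8 = 11670 + 1498 + 273889 + 122004 + 4424 = 413485
Index = 404937 / 413485 × 100 = 97.9327

97.9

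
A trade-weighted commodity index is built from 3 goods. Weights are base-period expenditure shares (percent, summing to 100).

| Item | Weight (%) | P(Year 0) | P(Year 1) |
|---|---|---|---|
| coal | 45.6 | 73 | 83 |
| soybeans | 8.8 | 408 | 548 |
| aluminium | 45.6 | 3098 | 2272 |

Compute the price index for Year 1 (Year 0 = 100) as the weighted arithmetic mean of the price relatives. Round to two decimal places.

97.11

coal: 45.6 × (83/73) = 45.6 × 1.136986 = 51.8466
soybeans: 8.8 × (548/408) = 8.8 × 1.343137 = 11.8196
aluminium: 45.6 × (2272/3098) = 45.6 × 0.733376 = 33.4420
Index = Σ wᵢ·(p₁ᵢ/p₀ᵢ) = 51.8466 + 11.8196 + 33.4420 = 97.1081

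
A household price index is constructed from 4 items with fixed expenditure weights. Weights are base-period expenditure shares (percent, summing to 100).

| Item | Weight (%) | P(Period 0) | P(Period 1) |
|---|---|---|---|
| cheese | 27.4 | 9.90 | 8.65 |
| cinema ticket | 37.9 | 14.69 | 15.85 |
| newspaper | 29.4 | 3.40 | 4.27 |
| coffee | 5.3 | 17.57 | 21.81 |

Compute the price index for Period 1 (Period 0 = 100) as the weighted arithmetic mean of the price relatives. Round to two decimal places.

cheese: 27.4 × (8.65/9.90) = 27.4 × 0.873737 = 23.9404
cinema ticket: 37.9 × (15.85/14.69) = 37.9 × 1.078965 = 40.8928
newspaper: 29.4 × (4.27/3.40) = 29.4 × 1.255882 = 36.9229
coffee: 5.3 × (21.81/17.57) = 5.3 × 1.241320 = 6.5790
Index = Σ wᵢ·(p₁ᵢ/p₀ᵢ) = 23.9404 + 40.8928 + 36.9229 + 6.5790 = 108.3351

108.34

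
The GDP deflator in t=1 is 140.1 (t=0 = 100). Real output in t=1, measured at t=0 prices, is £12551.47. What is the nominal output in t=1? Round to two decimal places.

17584.61

Nominal = Real × (Index/100) = 12551.47 × (140.1/100)
        = 12551.47 × 1.401 = 17584.6095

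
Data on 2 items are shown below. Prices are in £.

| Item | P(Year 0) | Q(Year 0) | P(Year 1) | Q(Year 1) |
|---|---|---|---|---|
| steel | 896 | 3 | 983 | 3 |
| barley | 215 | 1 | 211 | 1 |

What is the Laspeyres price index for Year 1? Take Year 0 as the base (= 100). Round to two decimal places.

Laspeyres price index uses base-period quantities as weights.
ΣP(Year 1)·Q(Year 0) = 983×3 + 211×1 = 2949 + 211 = 3160
ΣP(Year 0)·Q(Year 0) = 896×3 + 215×1 = 2688 + 215 = 2903
Index = 3160 / 2903 × 100 = 108.8529

108.85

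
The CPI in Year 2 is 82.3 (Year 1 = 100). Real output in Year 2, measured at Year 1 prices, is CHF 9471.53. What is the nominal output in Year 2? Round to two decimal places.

Nominal = Real × (Index/100) = 9471.53 × (82.3/100)
        = 9471.53 × 0.823 = 7795.0692

7795.07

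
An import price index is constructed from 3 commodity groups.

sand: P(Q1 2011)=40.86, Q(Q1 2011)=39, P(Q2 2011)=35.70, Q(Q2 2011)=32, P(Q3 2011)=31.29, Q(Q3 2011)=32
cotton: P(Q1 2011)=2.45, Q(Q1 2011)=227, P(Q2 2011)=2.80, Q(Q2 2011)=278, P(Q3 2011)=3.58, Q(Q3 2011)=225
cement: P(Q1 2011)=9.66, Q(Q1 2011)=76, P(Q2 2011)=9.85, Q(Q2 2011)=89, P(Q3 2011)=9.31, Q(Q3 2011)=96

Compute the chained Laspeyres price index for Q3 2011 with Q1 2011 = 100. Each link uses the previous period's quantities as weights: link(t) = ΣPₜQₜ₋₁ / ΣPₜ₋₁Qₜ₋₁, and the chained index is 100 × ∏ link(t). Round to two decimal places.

Link Q1 2011→Q2 2011:
ΣP(Q2 2011)Q(Q1 2011) = 35.70×39 + 2.80×227 + 9.85×76 = 1392.3 + 635.6 + 748.6 = 2776.5
ΣP(Q1 2011)Q(Q1 2011) = 40.86×39 + 2.45×227 + 9.66×76 = 1593.54 + 556.15 + 734.16 = 2883.85
link = 2776.5/2883.85 = 0.962775
Link Q2 2011→Q3 2011:
ΣP(Q3 2011)Q(Q2 2011) = 31.29×32 + 3.58×278 + 9.31×89 = 1001.28 + 995.24 + 828.59 = 2825.11
ΣP(Q2 2011)Q(Q2 2011) = 35.70×32 + 2.80×278 + 9.85×89 = 1142.4 + 778.4 + 876.65 = 2797.45
link = 2825.11/2797.45 = 1.009888
Chained index = 100 × 0.962775 × 1.009888 = 97.2295

97.23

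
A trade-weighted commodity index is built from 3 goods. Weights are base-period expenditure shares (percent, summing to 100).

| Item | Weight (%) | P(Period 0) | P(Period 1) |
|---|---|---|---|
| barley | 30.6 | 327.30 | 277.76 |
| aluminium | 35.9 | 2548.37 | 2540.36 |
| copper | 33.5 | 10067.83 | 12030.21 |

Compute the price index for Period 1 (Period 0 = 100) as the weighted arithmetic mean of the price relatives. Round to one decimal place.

101.8

barley: 30.6 × (277.76/327.30) = 30.6 × 0.848640 = 25.9684
aluminium: 35.9 × (2540.36/2548.37) = 35.9 × 0.996857 = 35.7872
copper: 33.5 × (12030.21/10067.83) = 33.5 × 1.194916 = 40.0297
Index = Σ wᵢ·(p₁ᵢ/p₀ᵢ) = 25.9684 + 35.7872 + 40.0297 = 101.7852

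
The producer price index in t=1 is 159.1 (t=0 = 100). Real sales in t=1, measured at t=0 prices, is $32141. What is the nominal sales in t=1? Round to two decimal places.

Nominal = Real × (Index/100) = 32141 × (159.1/100)
        = 32141 × 1.591 = 51136.3310

51136.33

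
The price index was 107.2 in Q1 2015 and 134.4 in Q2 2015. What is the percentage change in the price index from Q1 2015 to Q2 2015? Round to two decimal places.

25.37%

Change = (134.4 − 107.2) / 107.2 × 100
       = 27.2 / 107.2 × 100 = 25.3731%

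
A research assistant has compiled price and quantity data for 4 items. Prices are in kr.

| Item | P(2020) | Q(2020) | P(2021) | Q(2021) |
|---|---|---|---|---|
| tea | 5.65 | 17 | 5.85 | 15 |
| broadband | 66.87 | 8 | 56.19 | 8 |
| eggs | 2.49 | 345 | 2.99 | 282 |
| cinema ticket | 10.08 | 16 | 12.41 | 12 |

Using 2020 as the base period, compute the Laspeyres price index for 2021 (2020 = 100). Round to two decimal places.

Laspeyres price index uses base-period quantities as weights.
ΣP(2021)·Q(2020) = 5.85×17 + 56.19×8 + 2.99×345 + 12.41×16 = 99.45 + 449.52 + 1031.55 + 198.56 = 1779.08
ΣP(2020)·Q(2020) = 5.65×17 + 66.87×8 + 2.49×345 + 10.08×16 = 96.05 + 534.96 + 859.05 + 161.28 = 1651.34
Index = 1779.08 / 1651.34 × 100 = 107.7355

107.74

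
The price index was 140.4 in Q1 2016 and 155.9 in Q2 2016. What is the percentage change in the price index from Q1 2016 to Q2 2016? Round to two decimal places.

Change = (155.9 − 140.4) / 140.4 × 100
       = 15.5 / 140.4 × 100 = 11.0399%

11.04%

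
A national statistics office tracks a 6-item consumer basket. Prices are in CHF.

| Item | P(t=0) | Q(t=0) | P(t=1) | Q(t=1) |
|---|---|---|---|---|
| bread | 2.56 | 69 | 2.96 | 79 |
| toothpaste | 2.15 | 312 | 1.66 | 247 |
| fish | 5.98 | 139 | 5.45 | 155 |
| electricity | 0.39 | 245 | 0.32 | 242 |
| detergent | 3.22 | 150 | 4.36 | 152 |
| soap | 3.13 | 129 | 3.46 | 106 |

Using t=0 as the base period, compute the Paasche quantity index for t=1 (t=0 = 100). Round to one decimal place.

Paasche quantity index uses current-period prices as weights.
ΣP(t=1)·Q(t=1) = 2.96×79 + 1.66×247 + 5.45×155 + 0.32×242 + 4.36×152 + 3.46×106 = 233.84 + 410.02 + 844.75 + 77.44 + 662.72 + 366.76 = 2595.53
ΣP(t=1)·Q(t=0) = 2.96×69 + 1.66×312 + 5.45×139 + 0.32×245 + 4.36×150 + 3.46×129 = 204.24 + 517.92 + 757.55 + 78.4 + 654 + 446.34 = 2658.45
Index = 2595.53 / 2658.45 × 100 = 97.6332

97.6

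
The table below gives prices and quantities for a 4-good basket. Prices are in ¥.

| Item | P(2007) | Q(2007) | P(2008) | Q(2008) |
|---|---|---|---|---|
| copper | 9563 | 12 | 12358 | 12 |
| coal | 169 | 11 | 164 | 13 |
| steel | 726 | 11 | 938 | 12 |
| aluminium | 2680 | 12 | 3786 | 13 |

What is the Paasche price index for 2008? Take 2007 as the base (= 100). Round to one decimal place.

Paasche price index uses current-period quantities as weights.
ΣP(2008)·Q(2008) = 12358×12 + 164×13 + 938×12 + 3786×13 = 148296 + 2132 + 11256 + 49218 = 210902
ΣP(2007)·Q(2008) = 9563×12 + 169×13 + 726×12 + 2680×13 = 114756 + 2197 + 8712 + 34840 = 160505
Index = 210902 / 160505 × 100 = 131.3990

131.4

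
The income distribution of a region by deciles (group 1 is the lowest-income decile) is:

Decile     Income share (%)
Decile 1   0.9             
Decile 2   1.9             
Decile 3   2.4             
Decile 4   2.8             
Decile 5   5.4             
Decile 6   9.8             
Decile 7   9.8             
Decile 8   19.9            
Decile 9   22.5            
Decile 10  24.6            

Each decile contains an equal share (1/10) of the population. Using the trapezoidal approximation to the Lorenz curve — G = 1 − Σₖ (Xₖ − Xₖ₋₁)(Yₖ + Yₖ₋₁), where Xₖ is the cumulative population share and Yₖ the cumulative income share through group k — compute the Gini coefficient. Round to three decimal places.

Cumulative income shares Yₖ: 0.0090, 0.0280, 0.0520, 0.0800, 0.1340, 0.2320, 0.3300, 0.5290, 0.7540, 1.0000
Σ (Xₖ−Xₖ₋₁)(Yₖ+Yₖ₋₁) = (1/10)(0.0090+0.0000) + (1/10)(0.0280+0.0090) + (1/10)(0.0520+0.0280) + (1/10)(0.0800+0.0520) + (1/10)(0.1340+0.0800) + (1/10)(0.2320+0.1340) + (1/10)(0.3300+0.2320) + (1/10)(0.5290+0.3300) + (1/10)(0.7540+0.5290) + (1/10)(1.0000+0.7540)
  = 0.0009 + 0.0037 + 0.0080 + 0.0132 + 0.0214 + 0.0366 + 0.0562 + 0.0859 + 0.1283 + 0.1754 = 0.5296
G = 1 − 0.5296 = 0.4704

0.470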